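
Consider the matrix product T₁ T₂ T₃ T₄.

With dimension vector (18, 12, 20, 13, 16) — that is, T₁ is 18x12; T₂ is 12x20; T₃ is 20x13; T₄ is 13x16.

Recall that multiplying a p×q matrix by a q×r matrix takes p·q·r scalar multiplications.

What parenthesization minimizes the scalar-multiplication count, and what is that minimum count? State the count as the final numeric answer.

Adjacent pairs: T₁T₂ = 18·12·20 = 4320; T₂T₃ = 12·20·13 = 3120; T₃T₄ = 20·13·16 = 4160.
Length 3: T₁..T₃: k=1: 0+3120+18·12·13=5928; k=2: 4320+0+18·20·13=9000 → min 5928 | T₂..T₄: k=2: 0+4160+12·20·16=8000; k=3: 3120+0+12·13·16=5616 → min 5616.
Length 4: T₁..T₄: k=1: 0+5616+18·12·16=9072; k=2: 4320+4160+18·20·16=14240; k=3: 5928+0+18·13·16=9672 → min 9072.
Optimal parenthesization: (T₁ ((T₂ T₃) T₄)) with cost 9072.

9072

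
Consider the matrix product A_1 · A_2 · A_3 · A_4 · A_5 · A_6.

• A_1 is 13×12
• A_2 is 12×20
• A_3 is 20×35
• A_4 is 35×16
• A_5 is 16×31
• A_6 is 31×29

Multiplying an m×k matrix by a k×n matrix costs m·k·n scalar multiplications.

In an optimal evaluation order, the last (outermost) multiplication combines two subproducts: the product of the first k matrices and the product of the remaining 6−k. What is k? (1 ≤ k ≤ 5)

5

Adjacent pairs: A_1A_2 = 13·12·20 = 3120; A_2A_3 = 12·20·35 = 8400; A_3A_4 = 20·35·16 = 11200; A_4A_5 = 35·16·31 = 17360; A_5A_6 = 16·31·29 = 14384.
Length 3: A_1..A_3: k=1: 0+8400+13·12·35=13860; k=2: 3120+0+13·20·35=12220 → min 12220 | A_2..A_4: k=2: 0+11200+12·20·16=15040; k=3: 8400+0+12·35·16=15120 → min 15040 | A_3..A_5: k=3: 0+17360+20·35·31=39060; k=4: 11200+0+20·16·31=21120 → min 21120 | A_4..A_6: k=4: 0+14384+35·16·29=30624; k=5: 17360+0+35·31·29=48825 → min 30624.
Length 4: A_1..A_4: k=1: 0+15040+13·12·16=17536; k=2: 3120+11200+13·20·16=18480; k=3: 12220+0+13·35·16=19500 → min 17536 | A_2..A_5: k=2: 0+21120+12·20·31=28560; k=3: 8400+17360+12·35·31=38780; k=4: 15040+0+12·16·31=20992 → min 20992 | A_3..A_6: k=3: 0+30624+20·35·29=50924; k=4: 11200+14384+20·16·29=34864; k=5: 21120+0+20·31·29=39100 → min 34864.
Length 5: A_1..A_5: k=1: 0+20992+13·12·31=25828; k=2: 3120+21120+13·20·31=32300; k=3: 12220+17360+13·35·31=43685; k=4: 17536+0+13·16·31=23984 → min 23984 | A_2..A_6: k=2: 0+34864+12·20·29=41824; k=3: 8400+30624+12·35·29=51204; k=4: 15040+14384+12·16·29=34992; k=5: 20992+0+12·31·29=31780 → min 31780.
Top-level splits: k=1: (A_1..A_1)·(A_2..A_6) → 0+31780+13·12·29 = 36304; k=2: (A_1..A_2)·(A_3..A_6) → 3120+34864+13·20·29 = 45524; k=3: (A_1..A_3)·(A_4..A_6) → 12220+30624+13·35·29 = 56039; k=4: (A_1..A_4)·(A_5..A_6) → 17536+14384+13·16·29 = 37952; k=5: (A_1..A_5)·(A_6..A_6) → 23984+0+13·31·29 = 35671.
Best split is after A_5, i.e. k = 5.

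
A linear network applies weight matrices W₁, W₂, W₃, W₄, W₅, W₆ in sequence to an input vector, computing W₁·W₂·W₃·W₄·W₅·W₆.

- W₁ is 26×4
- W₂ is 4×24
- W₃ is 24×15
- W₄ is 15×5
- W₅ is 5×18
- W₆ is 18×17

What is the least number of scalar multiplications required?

Adjacent pairs: W₁W₂ = 26·4·24 = 2496; W₂W₃ = 4·24·15 = 1440; W₃W₄ = 24·15·5 = 1800; W₄W₅ = 15·5·18 = 1350; W₅W₆ = 5·18·17 = 1530.
Length 3: W₁..W₃: k=1: 0+1440+26·4·15=3000; k=2: 2496+0+26·24·15=11856 → min 3000 | W₂..W₄: k=2: 0+1800+4·24·5=2280; k=3: 1440+0+4·15·5=1740 → min 1740 | W₃..W₅: k=3: 0+1350+24·15·18=7830; k=4: 1800+0+24·5·18=3960 → min 3960 | W₄..W₆: k=4: 0+1530+15·5·17=2805; k=5: 1350+0+15·18·17=5940 → min 2805.
Length 4: W₁..W₄: k=1: 0+1740+26·4·5=2260; k=2: 2496+1800+26·24·5=7416; k=3: 3000+0+26·15·5=4950 → min 2260 | W₂..W₅: k=2: 0+3960+4·24·18=5688; k=3: 1440+1350+4·15·18=3870; k=4: 1740+0+4·5·18=2100 → min 2100 | W₃..W₆: k=3: 0+2805+24·15·17=8925; k=4: 1800+1530+24·5·17=5370; k=5: 3960+0+24·18·17=11304 → min 5370.
Length 5: W₁..W₅: k=1: 0+2100+26·4·18=3972; k=2: 2496+3960+26·24·18=17688; k=3: 3000+1350+26·15·18=11370; k=4: 2260+0+26·5·18=4600 → min 3972 | W₂..W₆: k=2: 0+5370+4·24·17=7002; k=3: 1440+2805+4·15·17=5265; k=4: 1740+1530+4·5·17=3610; k=5: 2100+0+4·18·17=3324 → min 3324.
Length 6: W₁..W₆: k=1: 0+3324+26·4·17=5092; k=2: 2496+5370+26·24·17=18474; k=3: 3000+2805+26·15·17=12435; k=4: 2260+1530+26·5·17=6000; k=5: 3972+0+26·18·17=11928 → min 5092.
Optimal order: (W₁·((((W₂·W₃)·W₄)·W₅)·W₆)) with cost 5092.

5092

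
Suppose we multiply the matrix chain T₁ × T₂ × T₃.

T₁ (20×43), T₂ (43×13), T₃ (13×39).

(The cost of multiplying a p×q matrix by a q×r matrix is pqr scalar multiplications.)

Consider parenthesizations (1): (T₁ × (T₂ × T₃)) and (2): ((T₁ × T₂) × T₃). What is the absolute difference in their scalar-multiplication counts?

Order (1) = (T₁ × (T₂ × T₃)): (T₂ × T₃): 43×13 by 13×39 → 43×39, cost 43·13·39 = 21801; (T₁ × (T₂ × T₃)): 20×43 by 43×39 → 20×39, cost 20·43·39 = 33540; cumulative 55341. Total 55341.
Order (2) = ((T₁ × T₂) × T₃): (T₁ × T₂): 20×43 by 43×13 → 20×13, cost 20·43·13 = 11180; ((T₁ × T₂) × T₃): 20×13 by 13×39 → 20×39, cost 20·13·39 = 10140; cumulative 21320. Total 21320.
Difference: |55341 − 21320| = 34021.

34021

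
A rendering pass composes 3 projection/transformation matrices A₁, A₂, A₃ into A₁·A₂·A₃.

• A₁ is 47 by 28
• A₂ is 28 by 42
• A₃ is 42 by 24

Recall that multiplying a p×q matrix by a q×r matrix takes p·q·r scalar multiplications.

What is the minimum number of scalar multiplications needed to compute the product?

59808

Order (A₁·(A₂·A₃)): (A₂·A₃): 28×42 by 42×24 → 28×24, cost 28·42·24 = 28224; (A₁·(A₂·A₃)): 47×28 by 28×24 → 47×24, cost 47·28·24 = 31584; cumulative 59808. Total 59808.
Order ((A₁·A₂)·A₃): (A₁·A₂): 47×28 by 28×42 → 47×42, cost 47·28·42 = 55272; ((A₁·A₂)·A₃): 47×42 by 42×24 → 47×24, cost 47·42·24 = 47376; cumulative 102648. Total 102648.
Minimum: 59808.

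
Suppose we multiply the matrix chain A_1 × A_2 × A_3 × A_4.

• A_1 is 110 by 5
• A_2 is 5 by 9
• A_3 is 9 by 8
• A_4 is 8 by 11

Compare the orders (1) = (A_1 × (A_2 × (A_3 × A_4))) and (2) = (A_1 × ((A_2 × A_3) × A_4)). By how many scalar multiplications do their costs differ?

Order (1) = (A_1 × (A_2 × (A_3 × A_4))): (A_3 × A_4): 9×8 by 8×11 → 9×11, cost 9·8·11 = 792; (A_2 × (A_3 × A_4)): 5×9 by 9×11 → 5×11, cost 5·9·11 = 495; cumulative 1287; (A_1 × (A_2 × (A_3 × A_4))): 110×5 by 5×11 → 110×11, cost 110·5·11 = 6050; cumulative 7337. Total 7337.
Order (2) = (A_1 × ((A_2 × A_3) × A_4)): (A_2 × A_3): 5×9 by 9×8 → 5×8, cost 5·9·8 = 360; ((A_2 × A_3) × A_4): 5×8 by 8×11 → 5×11, cost 5·8·11 = 440; cumulative 800; (A_1 × ((A_2 × A_3) × A_4)): 110×5 by 5×11 → 110×11, cost 110·5·11 = 6050; cumulative 6850. Total 6850.
Difference: |7337 − 6850| = 487.

487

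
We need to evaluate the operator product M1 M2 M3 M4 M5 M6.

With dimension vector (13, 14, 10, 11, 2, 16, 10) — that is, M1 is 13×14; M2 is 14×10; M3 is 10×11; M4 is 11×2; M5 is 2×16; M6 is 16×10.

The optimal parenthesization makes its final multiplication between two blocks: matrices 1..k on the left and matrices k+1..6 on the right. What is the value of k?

4

Adjacent pairs: M1M2 = 13·14·10 = 1820; M2M3 = 14·10·11 = 1540; M3M4 = 10·11·2 = 220; M4M5 = 11·2·16 = 352; M5M6 = 2·16·10 = 320.
Length 3: M1..M3: k=1: 0+1540+13·14·11=3542; k=2: 1820+0+13·10·11=3250 → min 3250 | M2..M4: k=2: 0+220+14·10·2=500; k=3: 1540+0+14·11·2=1848 → min 500 | M3..M5: k=3: 0+352+10·11·16=2112; k=4: 220+0+10·2·16=540 → min 540 | M4..M6: k=4: 0+320+11·2·10=540; k=5: 352+0+11·16·10=2112 → min 540.
Length 4: M1..M4: k=1: 0+500+13·14·2=864; k=2: 1820+220+13·10·2=2300; k=3: 3250+0+13·11·2=3536 → min 864 | M2..M5: k=2: 0+540+14·10·16=2780; k=3: 1540+352+14·11·16=4356; k=4: 500+0+14·2·16=948 → min 948 | M3..M6: k=3: 0+540+10·11·10=1640; k=4: 220+320+10·2·10=740; k=5: 540+0+10·16·10=2140 → min 740.
Length 5: M1..M5: k=1: 0+948+13·14·16=3860; k=2: 1820+540+13·10·16=4440; k=3: 3250+352+13·11·16=5890; k=4: 864+0+13·2·16=1280 → min 1280 | M2..M6: k=2: 0+740+14·10·10=2140; k=3: 1540+540+14·11·10=3620; k=4: 500+320+14·2·10=1100; k=5: 948+0+14·16·10=3188 → min 1100.
Top-level splits: k=1: (M1..M1)·(M2..M6) → 0+1100+13·14·10 = 2920; k=2: (M1..M2)·(M3..M6) → 1820+740+13·10·10 = 3860; k=3: (M1..M3)·(M4..M6) → 3250+540+13·11·10 = 5220; k=4: (M1..M4)·(M5..M6) → 864+320+13·2·10 = 1444; k=5: (M1..M5)·(M6..M6) → 1280+0+13·16·10 = 3360.
Best split is after M4, i.e. k = 4.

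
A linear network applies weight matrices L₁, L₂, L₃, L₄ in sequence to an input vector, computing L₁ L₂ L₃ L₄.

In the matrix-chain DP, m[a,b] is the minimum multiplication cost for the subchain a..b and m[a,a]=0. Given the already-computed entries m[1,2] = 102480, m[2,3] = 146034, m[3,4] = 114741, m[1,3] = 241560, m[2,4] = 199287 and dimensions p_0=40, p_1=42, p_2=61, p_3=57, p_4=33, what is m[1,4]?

m[1,4] = min over k∈[1,3] of m[1,k]+m[k+1,4]+p_{0}·p_k·p_{4}.
k=1: 0 + 199287 + 40·42·33 = 254727; k=2: 102480 + 114741 + 40·61·33 = 297741; k=3: 241560 + 0 + 40·57·33 = 316800.
Minimum: 254727 at k=1.

254727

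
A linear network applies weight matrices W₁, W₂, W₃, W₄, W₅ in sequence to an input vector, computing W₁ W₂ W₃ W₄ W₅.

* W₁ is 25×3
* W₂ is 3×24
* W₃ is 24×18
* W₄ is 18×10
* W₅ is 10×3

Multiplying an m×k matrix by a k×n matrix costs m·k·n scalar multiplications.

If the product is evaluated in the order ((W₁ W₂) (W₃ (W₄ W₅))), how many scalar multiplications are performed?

(W₁ W₂): 25×3 by 3×24 → 25×24, cost 25·3·24 = 1800
(W₄ W₅): 18×10 by 10×3 → 18×3, cost 18·10·3 = 540
(W₃ (W₄ W₅)): 24×18 by 18×3 → 24×3, cost 24·18·3 = 1296; cumulative 1836
((W₁ W₂) (W₃ (W₄ W₅))): 25×24 by 24×3 → 25×3, cost 25·24·3 = 1800; cumulative 5436
Total: 5436 scalar multiplications.

5436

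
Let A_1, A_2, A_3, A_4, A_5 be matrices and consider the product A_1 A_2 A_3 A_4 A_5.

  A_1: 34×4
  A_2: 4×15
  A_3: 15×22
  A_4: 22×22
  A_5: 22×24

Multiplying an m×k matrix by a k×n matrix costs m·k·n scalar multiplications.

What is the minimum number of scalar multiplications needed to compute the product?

Adjacent pairs: A_1A_2 = 34·4·15 = 2040; A_2A_3 = 4·15·22 = 1320; A_3A_4 = 15·22·22 = 7260; A_4A_5 = 22·22·24 = 11616.
Length 3: A_1..A_3: k=1: 0+1320+34·4·22=4312; k=2: 2040+0+34·15·22=13260 → min 4312 | A_2..A_4: k=2: 0+7260+4·15·22=8580; k=3: 1320+0+4·22·22=3256 → min 3256 | A_3..A_5: k=3: 0+11616+15·22·24=19536; k=4: 7260+0+15·22·24=15180 → min 15180.
Length 4: A_1..A_4: k=1: 0+3256+34·4·22=6248; k=2: 2040+7260+34·15·22=20520; k=3: 4312+0+34·22·22=20768 → min 6248 | A_2..A_5: k=2: 0+15180+4·15·24=16620; k=3: 1320+11616+4·22·24=15048; k=4: 3256+0+4·22·24=5368 → min 5368.
Length 5: A_1..A_5: k=1: 0+5368+34·4·24=8632; k=2: 2040+15180+34·15·24=29460; k=3: 4312+11616+34·22·24=33880; k=4: 6248+0+34·22·24=24200 → min 8632.
Optimal order: (A_1 (((A_2 A_3) A_4) A_5)) with cost 8632.

8632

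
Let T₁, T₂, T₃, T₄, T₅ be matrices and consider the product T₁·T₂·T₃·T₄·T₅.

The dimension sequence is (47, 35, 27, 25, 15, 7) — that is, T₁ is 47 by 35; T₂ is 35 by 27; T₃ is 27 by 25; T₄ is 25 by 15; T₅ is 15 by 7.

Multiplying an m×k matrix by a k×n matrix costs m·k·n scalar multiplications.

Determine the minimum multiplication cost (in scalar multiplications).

25480

Adjacent pairs: T₁T₂ = 47·35·27 = 44415; T₂T₃ = 35·27·25 = 23625; T₃T₄ = 27·25·15 = 10125; T₄T₅ = 25·15·7 = 2625.
Length 3: T₁..T₃: k=1: 0+23625+47·35·25=64750; k=2: 44415+0+47·27·25=76140 → min 64750 | T₂..T₄: k=2: 0+10125+35·27·15=24300; k=3: 23625+0+35·25·15=36750 → min 24300 | T₃..T₅: k=3: 0+2625+27·25·7=7350; k=4: 10125+0+27·15·7=12960 → min 7350.
Length 4: T₁..T₄: k=1: 0+24300+47·35·15=48975; k=2: 44415+10125+47·27·15=73575; k=3: 64750+0+47·25·15=82375 → min 48975 | T₂..T₅: k=2: 0+7350+35·27·7=13965; k=3: 23625+2625+35·25·7=32375; k=4: 24300+0+35·15·7=27975 → min 13965.
Length 5: T₁..T₅: k=1: 0+13965+47·35·7=25480; k=2: 44415+7350+47·27·7=60648; k=3: 64750+2625+47·25·7=75600; k=4: 48975+0+47·15·7=53910 → min 25480.
Optimal order: (T₁·(T₂·(T₃·(T₄·T₅)))) with cost 25480.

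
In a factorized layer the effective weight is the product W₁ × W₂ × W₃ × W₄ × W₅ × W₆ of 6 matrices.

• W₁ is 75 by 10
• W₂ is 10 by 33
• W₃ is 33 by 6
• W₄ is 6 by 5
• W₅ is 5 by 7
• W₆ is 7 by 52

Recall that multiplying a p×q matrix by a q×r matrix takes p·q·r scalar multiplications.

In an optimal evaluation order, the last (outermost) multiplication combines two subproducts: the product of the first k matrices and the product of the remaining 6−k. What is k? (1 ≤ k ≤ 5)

4

Adjacent pairs: W₁W₂ = 75·10·33 = 24750; W₂W₃ = 10·33·6 = 1980; W₃W₄ = 33·6·5 = 990; W₄W₅ = 6·5·7 = 210; W₅W₆ = 5·7·52 = 1820.
Length 3: W₁..W₃: k=1: 0+1980+75·10·6=6480; k=2: 24750+0+75·33·6=39600 → min 6480 | W₂..W₄: k=2: 0+990+10·33·5=2640; k=3: 1980+0+10·6·5=2280 → min 2280 | W₃..W₅: k=3: 0+210+33·6·7=1596; k=4: 990+0+33·5·7=2145 → min 1596 | W₄..W₆: k=4: 0+1820+6·5·52=3380; k=5: 210+0+6·7·52=2394 → min 2394.
Length 4: W₁..W₄: k=1: 0+2280+75·10·5=6030; k=2: 24750+990+75·33·5=38115; k=3: 6480+0+75·6·5=8730 → min 6030 | W₂..W₅: k=2: 0+1596+10·33·7=3906; k=3: 1980+210+10·6·7=2610; k=4: 2280+0+10·5·7=2630 → min 2610 | W₃..W₆: k=3: 0+2394+33·6·52=12690; k=4: 990+1820+33·5·52=11390; k=5: 1596+0+33·7·52=13608 → min 11390.
Length 5: W₁..W₅: k=1: 0+2610+75·10·7=7860; k=2: 24750+1596+75·33·7=43671; k=3: 6480+210+75·6·7=9840; k=4: 6030+0+75·5·7=8655 → min 7860 | W₂..W₆: k=2: 0+11390+10·33·52=28550; k=3: 1980+2394+10·6·52=7494; k=4: 2280+1820+10·5·52=6700; k=5: 2610+0+10·7·52=6250 → min 6250.
Top-level splits: k=1: (W₁..W₁)·(W₂..W₆) → 0+6250+75·10·52 = 45250; k=2: (W₁..W₂)·(W₃..W₆) → 24750+11390+75·33·52 = 164840; k=3: (W₁..W₃)·(W₄..W₆) → 6480+2394+75·6·52 = 32274; k=4: (W₁..W₄)·(W₅..W₆) → 6030+1820+75·5·52 = 27350; k=5: (W₁..W₅)·(W₆..W₆) → 7860+0+75·7·52 = 35160.
Best split is after W₄, i.e. k = 4.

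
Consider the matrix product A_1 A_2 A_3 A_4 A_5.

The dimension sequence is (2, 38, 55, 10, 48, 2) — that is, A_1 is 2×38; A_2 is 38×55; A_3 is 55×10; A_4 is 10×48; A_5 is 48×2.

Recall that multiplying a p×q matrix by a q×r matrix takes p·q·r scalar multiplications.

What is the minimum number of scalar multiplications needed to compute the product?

6280

Adjacent pairs: A_1A_2 = 2·38·55 = 4180; A_2A_3 = 38·55·10 = 20900; A_3A_4 = 55·10·48 = 26400; A_4A_5 = 10·48·2 = 960.
Length 3: A_1..A_3: k=1: 0+20900+2·38·10=21660; k=2: 4180+0+2·55·10=5280 → min 5280 | A_2..A_4: k=2: 0+26400+38·55·48=126720; k=3: 20900+0+38·10·48=39140 → min 39140 | A_3..A_5: k=3: 0+960+55·10·2=2060; k=4: 26400+0+55·48·2=31680 → min 2060.
Length 4: A_1..A_4: k=1: 0+39140+2·38·48=42788; k=2: 4180+26400+2·55·48=35860; k=3: 5280+0+2·10·48=6240 → min 6240 | A_2..A_5: k=2: 0+2060+38·55·2=6240; k=3: 20900+960+38·10·2=22620; k=4: 39140+0+38·48·2=42788 → min 6240.
Length 5: A_1..A_5: k=1: 0+6240+2·38·2=6392; k=2: 4180+2060+2·55·2=6460; k=3: 5280+960+2·10·2=6280; k=4: 6240+0+2·48·2=6432 → min 6280.
Optimal order: (((A_1 A_2) A_3) (A_4 A_5)) with cost 6280.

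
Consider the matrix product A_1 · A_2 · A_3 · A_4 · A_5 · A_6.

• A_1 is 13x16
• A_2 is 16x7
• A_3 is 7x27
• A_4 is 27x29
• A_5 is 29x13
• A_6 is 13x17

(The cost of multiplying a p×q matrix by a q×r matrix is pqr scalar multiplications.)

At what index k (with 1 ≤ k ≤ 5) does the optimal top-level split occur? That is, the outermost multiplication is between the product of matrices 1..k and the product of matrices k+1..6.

2

Adjacent pairs: A_1A_2 = 13·16·7 = 1456; A_2A_3 = 16·7·27 = 3024; A_3A_4 = 7·27·29 = 5481; A_4A_5 = 27·29·13 = 10179; A_5A_6 = 29·13·17 = 6409.
Length 3: A_1..A_3: k=1: 0+3024+13·16·27=8640; k=2: 1456+0+13·7·27=3913 → min 3913 | A_2..A_4: k=2: 0+5481+16·7·29=8729; k=3: 3024+0+16·27·29=15552 → min 8729 | A_3..A_5: k=3: 0+10179+7·27·13=12636; k=4: 5481+0+7·29·13=8120 → min 8120 | A_4..A_6: k=4: 0+6409+27·29·17=19720; k=5: 10179+0+27·13·17=16146 → min 16146.
Length 4: A_1..A_4: k=1: 0+8729+13·16·29=14761; k=2: 1456+5481+13·7·29=9576; k=3: 3913+0+13·27·29=14092 → min 9576 | A_2..A_5: k=2: 0+8120+16·7·13=9576; k=3: 3024+10179+16·27·13=18819; k=4: 8729+0+16·29·13=14761 → min 9576 | A_3..A_6: k=3: 0+16146+7·27·17=19359; k=4: 5481+6409+7·29·17=15341; k=5: 8120+0+7·13·17=9667 → min 9667.
Length 5: A_1..A_5: k=1: 0+9576+13·16·13=12280; k=2: 1456+8120+13·7·13=10759; k=3: 3913+10179+13·27·13=18655; k=4: 9576+0+13·29·13=14477 → min 10759 | A_2..A_6: k=2: 0+9667+16·7·17=11571; k=3: 3024+16146+16·27·17=26514; k=4: 8729+6409+16·29·17=23026; k=5: 9576+0+16·13·17=13112 → min 11571.
Top-level splits: k=1: (A_1..A_1)·(A_2..A_6) → 0+11571+13·16·17 = 15107; k=2: (A_1..A_2)·(A_3..A_6) → 1456+9667+13·7·17 = 12670; k=3: (A_1..A_3)·(A_4..A_6) → 3913+16146+13·27·17 = 26026; k=4: (A_1..A_4)·(A_5..A_6) → 9576+6409+13·29·17 = 22394; k=5: (A_1..A_5)·(A_6..A_6) → 10759+0+13·13·17 = 13632.
Best split is after A_2, i.e. k = 2.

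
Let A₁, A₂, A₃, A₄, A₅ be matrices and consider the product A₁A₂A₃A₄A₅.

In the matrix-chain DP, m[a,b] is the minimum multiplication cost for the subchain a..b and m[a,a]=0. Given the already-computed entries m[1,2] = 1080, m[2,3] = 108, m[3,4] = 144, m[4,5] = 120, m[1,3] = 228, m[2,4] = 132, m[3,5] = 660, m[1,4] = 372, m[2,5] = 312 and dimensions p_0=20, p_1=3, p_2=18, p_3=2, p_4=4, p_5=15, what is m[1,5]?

m[1,5] = min over k∈[1,4] of m[1,k]+m[k+1,5]+p_{0}·p_k·p_{5}.
k=1: 0 + 312 + 20·3·15 = 1212; k=2: 1080 + 660 + 20·18·15 = 7140; k=3: 228 + 120 + 20·2·15 = 948; k=4: 372 + 0 + 20·4·15 = 1572.
Minimum: 948 at k=3.

948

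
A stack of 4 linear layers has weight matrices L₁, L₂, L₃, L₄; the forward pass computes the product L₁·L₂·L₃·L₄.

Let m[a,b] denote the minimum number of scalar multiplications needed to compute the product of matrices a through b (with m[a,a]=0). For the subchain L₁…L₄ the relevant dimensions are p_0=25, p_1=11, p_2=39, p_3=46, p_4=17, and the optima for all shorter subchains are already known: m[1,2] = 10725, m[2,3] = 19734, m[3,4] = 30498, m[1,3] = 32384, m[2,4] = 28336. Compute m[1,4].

33011

m[1,4] = min over k∈[1,3] of m[1,k]+m[k+1,4]+p_{0}·p_k·p_{4}.
k=1: 0 + 28336 + 25·11·17 = 33011; k=2: 10725 + 30498 + 25·39·17 = 57798; k=3: 32384 + 0 + 25·46·17 = 51934.
Minimum: 33011 at k=1.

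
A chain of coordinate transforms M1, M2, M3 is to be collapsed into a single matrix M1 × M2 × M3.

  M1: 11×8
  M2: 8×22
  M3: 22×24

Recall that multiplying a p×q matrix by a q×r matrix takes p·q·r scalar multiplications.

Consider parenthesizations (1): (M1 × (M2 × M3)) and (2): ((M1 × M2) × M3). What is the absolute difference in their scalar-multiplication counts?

Order (1) = (M1 × (M2 × M3)): (M2 × M3): 8×22 by 22×24 → 8×24, cost 8·22·24 = 4224; (M1 × (M2 × M3)): 11×8 by 8×24 → 11×24, cost 11·8·24 = 2112; cumulative 6336. Total 6336.
Order (2) = ((M1 × M2) × M3): (M1 × M2): 11×8 by 8×22 → 11×22, cost 11·8·22 = 1936; ((M1 × M2) × M3): 11×22 by 22×24 → 11×24, cost 11·22·24 = 5808; cumulative 7744. Total 7744.
Difference: |6336 − 7744| = 1408.

1408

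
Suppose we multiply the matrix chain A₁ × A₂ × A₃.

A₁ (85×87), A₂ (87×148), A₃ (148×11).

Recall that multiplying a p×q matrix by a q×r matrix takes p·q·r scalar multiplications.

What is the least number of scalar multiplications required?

Order (A₁ × (A₂ × A₃)): (A₂ × A₃): 87×148 by 148×11 → 87×11, cost 87·148·11 = 141636; (A₁ × (A₂ × A₃)): 85×87 by 87×11 → 85×11, cost 85·87·11 = 81345; cumulative 222981. Total 222981.
Order ((A₁ × A₂) × A₃): (A₁ × A₂): 85×87 by 87×148 → 85×148, cost 85·87·148 = 1094460; ((A₁ × A₂) × A₃): 85×148 by 148×11 → 85×11, cost 85·148·11 = 138380; cumulative 1232840. Total 1232840.
Minimum: 222981.

222981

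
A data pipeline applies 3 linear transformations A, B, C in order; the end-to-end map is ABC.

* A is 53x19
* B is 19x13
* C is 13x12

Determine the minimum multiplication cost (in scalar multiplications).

Order (A(BC)): (BC): 19×13 by 13×12 → 19×12, cost 19·13·12 = 2964; (A(BC)): 53×19 by 19×12 → 53×12, cost 53·19·12 = 12084; cumulative 15048. Total 15048.
Order ((AB)C): (AB): 53×19 by 19×13 → 53×13, cost 53·19·13 = 13091; ((AB)C): 53×13 by 13×12 → 53×12, cost 53·13·12 = 8268; cumulative 21359. Total 21359.
Minimum: 15048.

15048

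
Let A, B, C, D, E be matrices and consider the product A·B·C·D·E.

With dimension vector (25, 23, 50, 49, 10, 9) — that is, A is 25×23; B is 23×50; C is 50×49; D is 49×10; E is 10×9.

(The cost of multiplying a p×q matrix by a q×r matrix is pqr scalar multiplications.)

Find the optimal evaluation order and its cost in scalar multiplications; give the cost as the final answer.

41985

Adjacent pairs: AB = 25·23·50 = 28750; BC = 23·50·49 = 56350; CD = 50·49·10 = 24500; DE = 49·10·9 = 4410.
Length 3: A..C: k=1: 0+56350+25·23·49=84525; k=2: 28750+0+25·50·49=90000 → min 84525 | B..D: k=2: 0+24500+23·50·10=36000; k=3: 56350+0+23·49·10=67620 → min 36000 | C..E: k=3: 0+4410+50·49·9=26460; k=4: 24500+0+50·10·9=29000 → min 26460.
Length 4: A..D: k=1: 0+36000+25·23·10=41750; k=2: 28750+24500+25·50·10=65750; k=3: 84525+0+25·49·10=96775 → min 41750 | B..E: k=2: 0+26460+23·50·9=36810; k=3: 56350+4410+23·49·9=70903; k=4: 36000+0+23·10·9=38070 → min 36810.
Length 5: A..E: k=1: 0+36810+25·23·9=41985; k=2: 28750+26460+25·50·9=66460; k=3: 84525+4410+25·49·9=99960; k=4: 41750+0+25·10·9=44000 → min 41985.
Optimal parenthesization: (A·(B·(C·(D·E)))) with cost 41985.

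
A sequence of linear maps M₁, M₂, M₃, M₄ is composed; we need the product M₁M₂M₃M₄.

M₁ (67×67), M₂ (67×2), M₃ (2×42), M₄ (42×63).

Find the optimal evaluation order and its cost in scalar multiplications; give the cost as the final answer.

Adjacent pairs: M₁M₂ = 67·67·2 = 8978; M₂M₃ = 67·2·42 = 5628; M₃M₄ = 2·42·63 = 5292.
Length 3: M₁..M₃: k=1: 0+5628+67·67·42=194166; k=2: 8978+0+67·2·42=14606 → min 14606 | M₂..M₄: k=2: 0+5292+67·2·63=13734; k=3: 5628+0+67·42·63=182910 → min 13734.
Length 4: M₁..M₄: k=1: 0+13734+67·67·63=296541; k=2: 8978+5292+67·2·63=22712; k=3: 14606+0+67·42·63=191888 → min 22712.
Optimal parenthesization: ((M₁M₂)(M₃M₄)) with cost 22712.

22712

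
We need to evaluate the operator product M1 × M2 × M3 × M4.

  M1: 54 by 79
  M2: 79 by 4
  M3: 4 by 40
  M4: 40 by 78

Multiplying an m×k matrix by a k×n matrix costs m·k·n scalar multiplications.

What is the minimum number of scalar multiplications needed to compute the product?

Adjacent pairs: M1M2 = 54·79·4 = 17064; M2M3 = 79·4·40 = 12640; M3M4 = 4·40·78 = 12480.
Length 3: M1..M3: k=1: 0+12640+54·79·40=183280; k=2: 17064+0+54·4·40=25704 → min 25704 | M2..M4: k=2: 0+12480+79·4·78=37128; k=3: 12640+0+79·40·78=259120 → min 37128.
Length 4: M1..M4: k=1: 0+37128+54·79·78=369876; k=2: 17064+12480+54·4·78=46392; k=3: 25704+0+54·40·78=194184 → min 46392.
Optimal order: ((M1 × M2) × (M3 × M4)) with cost 46392.

46392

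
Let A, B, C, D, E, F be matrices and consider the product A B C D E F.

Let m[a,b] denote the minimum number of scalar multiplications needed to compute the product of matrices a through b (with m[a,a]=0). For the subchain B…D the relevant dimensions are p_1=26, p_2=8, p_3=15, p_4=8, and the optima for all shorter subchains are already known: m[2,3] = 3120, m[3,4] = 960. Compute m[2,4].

m[2,4] = min over k∈[2,3] of m[2,k]+m[k+1,4]+p_{1}·p_k·p_{4}.
k=2: 0 + 960 + 26·8·8 = 2624; k=3: 3120 + 0 + 26·15·8 = 6240.
Minimum: 2624 at k=2.

2624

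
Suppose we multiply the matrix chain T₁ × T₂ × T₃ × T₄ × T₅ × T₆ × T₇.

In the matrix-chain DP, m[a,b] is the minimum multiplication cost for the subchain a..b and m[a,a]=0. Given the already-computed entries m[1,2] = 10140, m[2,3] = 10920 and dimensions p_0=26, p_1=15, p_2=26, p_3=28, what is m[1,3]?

m[1,3] = min over k∈[1,2] of m[1,k]+m[k+1,3]+p_{0}·p_k·p_{3}.
k=1: 0 + 10920 + 26·15·28 = 21840; k=2: 10140 + 0 + 26·26·28 = 29068.
Minimum: 21840 at k=1.

21840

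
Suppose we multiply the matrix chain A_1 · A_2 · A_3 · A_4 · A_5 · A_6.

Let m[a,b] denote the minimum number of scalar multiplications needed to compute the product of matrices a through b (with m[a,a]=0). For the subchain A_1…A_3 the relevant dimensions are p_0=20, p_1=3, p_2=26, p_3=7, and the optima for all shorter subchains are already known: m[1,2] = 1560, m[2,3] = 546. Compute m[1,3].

m[1,3] = min over k∈[1,2] of m[1,k]+m[k+1,3]+p_{0}·p_k·p_{3}.
k=1: 0 + 546 + 20·3·7 = 966; k=2: 1560 + 0 + 20·26·7 = 5200.
Minimum: 966 at k=1.

966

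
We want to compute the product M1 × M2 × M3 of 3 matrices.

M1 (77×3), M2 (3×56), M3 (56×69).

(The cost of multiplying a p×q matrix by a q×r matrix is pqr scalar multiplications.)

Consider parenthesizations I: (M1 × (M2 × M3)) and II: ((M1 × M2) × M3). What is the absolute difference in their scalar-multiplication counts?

Order I = (M1 × (M2 × M3)): (M2 × M3): 3×56 by 56×69 → 3×69, cost 3·56·69 = 11592; (M1 × (M2 × M3)): 77×3 by 3×69 → 77×69, cost 77·3·69 = 15939; cumulative 27531. Total 27531.
Order II = ((M1 × M2) × M3): (M1 × M2): 77×3 by 3×56 → 77×56, cost 77·3·56 = 12936; ((M1 × M2) × M3): 77×56 by 56×69 → 77×69, cost 77·56·69 = 297528; cumulative 310464. Total 310464.
Difference: |27531 − 310464| = 282933.

282933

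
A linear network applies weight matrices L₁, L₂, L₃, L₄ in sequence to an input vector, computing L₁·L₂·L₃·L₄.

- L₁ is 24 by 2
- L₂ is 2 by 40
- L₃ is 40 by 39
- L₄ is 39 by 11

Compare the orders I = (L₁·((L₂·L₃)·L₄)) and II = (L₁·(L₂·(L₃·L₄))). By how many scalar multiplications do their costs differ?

14062

Order I = (L₁·((L₂·L₃)·L₄)): (L₂·L₃): 2×40 by 40×39 → 2×39, cost 2·40·39 = 3120; ((L₂·L₃)·L₄): 2×39 by 39×11 → 2×11, cost 2·39·11 = 858; cumulative 3978; (L₁·((L₂·L₃)·L₄)): 24×2 by 2×11 → 24×11, cost 24·2·11 = 528; cumulative 4506. Total 4506.
Order II = (L₁·(L₂·(L₃·L₄))): (L₃·L₄): 40×39 by 39×11 → 40×11, cost 40·39·11 = 17160; (L₂·(L₃·L₄)): 2×40 by 40×11 → 2×11, cost 2·40·11 = 880; cumulative 18040; (L₁·(L₂·(L₃·L₄))): 24×2 by 2×11 → 24×11, cost 24·2·11 = 528; cumulative 18568. Total 18568.
Difference: |4506 − 18568| = 14062.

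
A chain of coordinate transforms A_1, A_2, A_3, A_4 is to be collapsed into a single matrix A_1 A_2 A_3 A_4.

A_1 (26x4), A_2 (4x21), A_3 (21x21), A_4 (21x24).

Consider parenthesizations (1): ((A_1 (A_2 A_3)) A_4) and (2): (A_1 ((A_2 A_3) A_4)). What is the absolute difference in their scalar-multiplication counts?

10776

Order (1) = ((A_1 (A_2 A_3)) A_4): (A_2 A_3): 4×21 by 21×21 → 4×21, cost 4·21·21 = 1764; (A_1 (A_2 A_3)): 26×4 by 4×21 → 26×21, cost 26·4·21 = 2184; cumulative 3948; ((A_1 (A_2 A_3)) A_4): 26×21 by 21×24 → 26×24, cost 26·21·24 = 13104; cumulative 17052. Total 17052.
Order (2) = (A_1 ((A_2 A_3) A_4)): (A_2 A_3): 4×21 by 21×21 → 4×21, cost 4·21·21 = 1764; ((A_2 A_3) A_4): 4×21 by 21×24 → 4×24, cost 4·21·24 = 2016; cumulative 3780; (A_1 ((A_2 A_3) A_4)): 26×4 by 4×24 → 26×24, cost 26·4·24 = 2496; cumulative 6276. Total 6276.
Difference: |17052 − 6276| = 10776.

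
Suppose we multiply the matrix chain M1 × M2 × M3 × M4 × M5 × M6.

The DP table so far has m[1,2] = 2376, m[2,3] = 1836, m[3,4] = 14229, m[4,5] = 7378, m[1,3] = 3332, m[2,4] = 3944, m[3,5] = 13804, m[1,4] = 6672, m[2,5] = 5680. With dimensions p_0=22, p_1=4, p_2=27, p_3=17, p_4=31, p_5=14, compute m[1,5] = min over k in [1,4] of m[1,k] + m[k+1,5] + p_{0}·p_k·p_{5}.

6912

m[1,5] = min over k∈[1,4] of m[1,k]+m[k+1,5]+p_{0}·p_k·p_{5}.
k=1: 0 + 5680 + 22·4·14 = 6912; k=2: 2376 + 13804 + 22·27·14 = 24496; k=3: 3332 + 7378 + 22·17·14 = 15946; k=4: 6672 + 0 + 22·31·14 = 16220.
Minimum: 6912 at k=1.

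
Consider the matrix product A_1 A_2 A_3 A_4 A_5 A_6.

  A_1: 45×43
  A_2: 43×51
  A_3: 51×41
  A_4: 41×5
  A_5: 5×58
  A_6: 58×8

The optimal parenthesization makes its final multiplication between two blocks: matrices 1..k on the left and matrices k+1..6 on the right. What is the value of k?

Adjacent pairs: A_1A_2 = 45·43·51 = 98685; A_2A_3 = 43·51·41 = 89913; A_3A_4 = 51·41·5 = 10455; A_4A_5 = 41·5·58 = 11890; A_5A_6 = 5·58·8 = 2320.
Length 3: A_1..A_3: k=1: 0+89913+45·43·41=169248; k=2: 98685+0+45·51·41=192780 → min 169248 | A_2..A_4: k=2: 0+10455+43·51·5=21420; k=3: 89913+0+43·41·5=98728 → min 21420 | A_3..A_5: k=3: 0+11890+51·41·58=133168; k=4: 10455+0+51·5·58=25245 → min 25245 | A_4..A_6: k=4: 0+2320+41·5·8=3960; k=5: 11890+0+41·58·8=30914 → min 3960.
Length 4: A_1..A_4: k=1: 0+21420+45·43·5=31095; k=2: 98685+10455+45·51·5=120615; k=3: 169248+0+45·41·5=178473 → min 31095 | A_2..A_5: k=2: 0+25245+43·51·58=152439; k=3: 89913+11890+43·41·58=204057; k=4: 21420+0+43·5·58=33890 → min 33890 | A_3..A_6: k=3: 0+3960+51·41·8=20688; k=4: 10455+2320+51·5·8=14815; k=5: 25245+0+51·58·8=48909 → min 14815.
Length 5: A_1..A_5: k=1: 0+33890+45·43·58=146120; k=2: 98685+25245+45·51·58=257040; k=3: 169248+11890+45·41·58=288148; k=4: 31095+0+45·5·58=44145 → min 44145 | A_2..A_6: k=2: 0+14815+43·51·8=32359; k=3: 89913+3960+43·41·8=107977; k=4: 21420+2320+43·5·8=25460; k=5: 33890+0+43·58·8=53842 → min 25460.
Top-level splits: k=1: (A_1..A_1)·(A_2..A_6) → 0+25460+45·43·8 = 40940; k=2: (A_1..A_2)·(A_3..A_6) → 98685+14815+45·51·8 = 131860; k=3: (A_1..A_3)·(A_4..A_6) → 169248+3960+45·41·8 = 187968; k=4: (A_1..A_4)·(A_5..A_6) → 31095+2320+45·5·8 = 35215; k=5: (A_1..A_5)·(A_6..A_6) → 44145+0+45·58·8 = 65025.
Best split is after A_4, i.e. k = 4.

4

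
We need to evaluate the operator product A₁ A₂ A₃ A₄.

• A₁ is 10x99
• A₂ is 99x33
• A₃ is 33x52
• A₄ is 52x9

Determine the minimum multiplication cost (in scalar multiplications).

51084

Adjacent pairs: A₁A₂ = 10·99·33 = 32670; A₂A₃ = 99·33·52 = 169884; A₃A₄ = 33·52·9 = 15444.
Length 3: A₁..A₃: k=1: 0+169884+10·99·52=221364; k=2: 32670+0+10·33·52=49830 → min 49830 | A₂..A₄: k=2: 0+15444+99·33·9=44847; k=3: 169884+0+99·52·9=216216 → min 44847.
Length 4: A₁..A₄: k=1: 0+44847+10·99·9=53757; k=2: 32670+15444+10·33·9=51084; k=3: 49830+0+10·52·9=54510 → min 51084.
Optimal order: ((A₁ A₂) (A₃ A₄)) with cost 51084.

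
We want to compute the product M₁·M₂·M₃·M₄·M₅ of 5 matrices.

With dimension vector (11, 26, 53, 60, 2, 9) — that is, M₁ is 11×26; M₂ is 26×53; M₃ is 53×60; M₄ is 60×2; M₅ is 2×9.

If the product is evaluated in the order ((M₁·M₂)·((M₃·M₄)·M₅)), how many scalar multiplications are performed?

(M₁·M₂): 11×26 by 26×53 → 11×53, cost 11·26·53 = 15158
(M₃·M₄): 53×60 by 60×2 → 53×2, cost 53·60·2 = 6360
((M₃·M₄)·M₅): 53×2 by 2×9 → 53×9, cost 53·2·9 = 954; cumulative 7314
((M₁·M₂)·((M₃·M₄)·M₅)): 11×53 by 53×9 → 11×9, cost 11·53·9 = 5247; cumulative 27719
Total: 27719 scalar multiplications.

27719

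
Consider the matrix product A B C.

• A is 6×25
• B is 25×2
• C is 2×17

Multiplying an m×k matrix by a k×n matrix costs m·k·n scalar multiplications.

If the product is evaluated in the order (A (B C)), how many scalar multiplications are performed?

(B C): 25×2 by 2×17 → 25×17, cost 25·2·17 = 850
(A (B C)): 6×25 by 25×17 → 6×17, cost 6·25·17 = 2550; cumulative 3400
Total: 3400 scalar multiplications.

3400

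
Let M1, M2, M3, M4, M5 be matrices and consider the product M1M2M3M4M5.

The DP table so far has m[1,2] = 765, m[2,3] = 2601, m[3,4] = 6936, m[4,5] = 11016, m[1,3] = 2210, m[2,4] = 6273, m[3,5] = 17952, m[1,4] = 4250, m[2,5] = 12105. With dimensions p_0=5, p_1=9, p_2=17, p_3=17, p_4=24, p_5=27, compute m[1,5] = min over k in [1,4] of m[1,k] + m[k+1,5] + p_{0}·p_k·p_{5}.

m[1,5] = min over k∈[1,4] of m[1,k]+m[k+1,5]+p_{0}·p_k·p_{5}.
k=1: 0 + 12105 + 5·9·27 = 13320; k=2: 765 + 17952 + 5·17·27 = 21012; k=3: 2210 + 11016 + 5·17·27 = 15521; k=4: 4250 + 0 + 5·24·27 = 7490.
Minimum: 7490 at k=4.

7490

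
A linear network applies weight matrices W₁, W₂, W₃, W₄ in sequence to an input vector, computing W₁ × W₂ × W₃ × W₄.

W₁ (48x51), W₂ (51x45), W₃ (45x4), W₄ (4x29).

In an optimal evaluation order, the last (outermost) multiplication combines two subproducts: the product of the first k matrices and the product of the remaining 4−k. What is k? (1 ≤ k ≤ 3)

3

Adjacent pairs: W₁W₂ = 48·51·45 = 110160; W₂W₃ = 51·45·4 = 9180; W₃W₄ = 45·4·29 = 5220.
Length 3: W₁..W₃: k=1: 0+9180+48·51·4=18972; k=2: 110160+0+48·45·4=118800 → min 18972 | W₂..W₄: k=2: 0+5220+51·45·29=71775; k=3: 9180+0+51·4·29=15096 → min 15096.
Top-level splits: k=1: (W₁..W₁)·(W₂..W₄) → 0+15096+48·51·29 = 86088; k=2: (W₁..W₂)·(W₃..W₄) → 110160+5220+48·45·29 = 178020; k=3: (W₁..W₃)·(W₄..W₄) → 18972+0+48·4·29 = 24540.
Best split is after W₃, i.e. k = 3.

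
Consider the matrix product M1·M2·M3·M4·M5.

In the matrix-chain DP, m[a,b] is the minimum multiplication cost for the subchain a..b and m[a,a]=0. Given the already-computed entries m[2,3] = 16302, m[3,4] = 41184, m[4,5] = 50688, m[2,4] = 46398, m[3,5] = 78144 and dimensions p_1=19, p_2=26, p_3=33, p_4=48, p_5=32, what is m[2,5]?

75582

m[2,5] = min over k∈[2,4] of m[2,k]+m[k+1,5]+p_{1}·p_k·p_{5}.
k=2: 0 + 78144 + 19·26·32 = 93952; k=3: 16302 + 50688 + 19·33·32 = 87054; k=4: 46398 + 0 + 19·48·32 = 75582.
Minimum: 75582 at k=4.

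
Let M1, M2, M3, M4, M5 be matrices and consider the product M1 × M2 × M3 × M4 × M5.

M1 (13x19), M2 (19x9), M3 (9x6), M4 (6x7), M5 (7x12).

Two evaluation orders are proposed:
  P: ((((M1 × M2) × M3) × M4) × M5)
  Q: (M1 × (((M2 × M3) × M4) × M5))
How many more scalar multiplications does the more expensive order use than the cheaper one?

Order P = ((((M1 × M2) × M3) × M4) × M5): (M1 × M2): 13×19 by 19×9 → 13×9, cost 13·19·9 = 2223; ((M1 × M2) × M3): 13×9 by 9×6 → 13×6, cost 13·9·6 = 702; cumulative 2925; (((M1 × M2) × M3) × M4): 13×6 by 6×7 → 13×7, cost 13·6·7 = 546; cumulative 3471; ((((M1 × M2) × M3) × M4) × M5): 13×7 by 7×12 → 13×12, cost 13·7·12 = 1092; cumulative 4563. Total 4563.
Order Q = (M1 × (((M2 × M3) × M4) × M5)): (M2 × M3): 19×9 by 9×6 → 19×6, cost 19·9·6 = 1026; ((M2 × M3) × M4): 19×6 by 6×7 → 19×7, cost 19·6·7 = 798; cumulative 1824; (((M2 × M3) × M4) × M5): 19×7 by 7×12 → 19×12, cost 19·7·12 = 1596; cumulative 3420; (M1 × (((M2 × M3) × M4) × M5)): 13×19 by 19×12 → 13×12, cost 13·19·12 = 2964; cumulative 6384. Total 6384.
Difference: |4563 − 6384| = 1821.

1821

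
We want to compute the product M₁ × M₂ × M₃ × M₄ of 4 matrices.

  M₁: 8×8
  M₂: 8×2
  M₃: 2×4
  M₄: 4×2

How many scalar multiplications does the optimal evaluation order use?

Adjacent pairs: M₁M₂ = 8·8·2 = 128; M₂M₃ = 8·2·4 = 64; M₃M₄ = 2·4·2 = 16.
Length 3: M₁..M₃: k=1: 0+64+8·8·4=320; k=2: 128+0+8·2·4=192 → min 192 | M₂..M₄: k=2: 0+16+8·2·2=48; k=3: 64+0+8·4·2=128 → min 48.
Length 4: M₁..M₄: k=1: 0+48+8·8·2=176; k=2: 128+16+8·2·2=176; k=3: 192+0+8·4·2=256 → min 176.
Optimal order: (M₁ × (M₂ × (M₃ × M₄))) with cost 176.

176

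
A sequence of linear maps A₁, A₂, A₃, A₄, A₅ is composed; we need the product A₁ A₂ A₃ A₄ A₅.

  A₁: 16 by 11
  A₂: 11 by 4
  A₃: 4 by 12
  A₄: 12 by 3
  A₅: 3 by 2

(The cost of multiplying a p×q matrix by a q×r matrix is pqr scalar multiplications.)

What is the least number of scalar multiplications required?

608

Adjacent pairs: A₁A₂ = 16·11·4 = 704; A₂A₃ = 11·4·12 = 528; A₃A₄ = 4·12·3 = 144; A₄A₅ = 12·3·2 = 72.
Length 3: A₁..A₃: k=1: 0+528+16·11·12=2640; k=2: 704+0+16·4·12=1472 → min 1472 | A₂..A₄: k=2: 0+144+11·4·3=276; k=3: 528+0+11·12·3=924 → min 276 | A₃..A₅: k=3: 0+72+4·12·2=168; k=4: 144+0+4·3·2=168 → min 168.
Length 4: A₁..A₄: k=1: 0+276+16·11·3=804; k=2: 704+144+16·4·3=1040; k=3: 1472+0+16·12·3=2048 → min 804 | A₂..A₅: k=2: 0+168+11·4·2=256; k=3: 528+72+11·12·2=864; k=4: 276+0+11·3·2=342 → min 256.
Length 5: A₁..A₅: k=1: 0+256+16·11·2=608; k=2: 704+168+16·4·2=1000; k=3: 1472+72+16·12·2=1928; k=4: 804+0+16·3·2=900 → min 608.
Optimal order: (A₁ (A₂ (A₃ (A₄ A₅)))) with cost 608.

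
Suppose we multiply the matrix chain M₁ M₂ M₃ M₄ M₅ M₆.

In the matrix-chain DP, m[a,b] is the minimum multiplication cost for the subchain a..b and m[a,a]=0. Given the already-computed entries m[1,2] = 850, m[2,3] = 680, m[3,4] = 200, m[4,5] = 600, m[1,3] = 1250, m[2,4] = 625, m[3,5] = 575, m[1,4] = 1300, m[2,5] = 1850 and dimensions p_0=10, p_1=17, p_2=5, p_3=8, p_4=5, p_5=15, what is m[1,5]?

m[1,5] = min over k∈[1,4] of m[1,k]+m[k+1,5]+p_{0}·p_k·p_{5}.
k=1: 0 + 1850 + 10·17·15 = 4400; k=2: 850 + 575 + 10·5·15 = 2175; k=3: 1250 + 600 + 10·8·15 = 3050; k=4: 1300 + 0 + 10·5·15 = 2050.
Minimum: 2050 at k=4.

2050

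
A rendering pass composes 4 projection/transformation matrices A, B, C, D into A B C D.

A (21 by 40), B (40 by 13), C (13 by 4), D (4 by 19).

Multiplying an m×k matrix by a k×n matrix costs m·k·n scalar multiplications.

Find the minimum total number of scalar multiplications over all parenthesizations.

Adjacent pairs: AB = 21·40·13 = 10920; BC = 40·13·4 = 2080; CD = 13·4·19 = 988.
Length 3: A..C: k=1: 0+2080+21·40·4=5440; k=2: 10920+0+21·13·4=12012 → min 5440 | B..D: k=2: 0+988+40·13·19=10868; k=3: 2080+0+40·4·19=5120 → min 5120.
Length 4: A..D: k=1: 0+5120+21·40·19=21080; k=2: 10920+988+21·13·19=17095; k=3: 5440+0+21·4·19=7036 → min 7036.
Optimal order: ((A (B C)) D) with cost 7036.

7036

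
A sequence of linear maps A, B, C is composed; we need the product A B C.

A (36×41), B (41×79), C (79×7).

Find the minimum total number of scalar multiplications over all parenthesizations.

Order (A (B C)): (B C): 41×79 by 79×7 → 41×7, cost 41·79·7 = 22673; (A (B C)): 36×41 by 41×7 → 36×7, cost 36·41·7 = 10332; cumulative 33005. Total 33005.
Order ((A B) C): (A B): 36×41 by 41×79 → 36×79, cost 36·41·79 = 116604; ((A B) C): 36×79 by 79×7 → 36×7, cost 36·79·7 = 19908; cumulative 136512. Total 136512.
Minimum: 33005.

33005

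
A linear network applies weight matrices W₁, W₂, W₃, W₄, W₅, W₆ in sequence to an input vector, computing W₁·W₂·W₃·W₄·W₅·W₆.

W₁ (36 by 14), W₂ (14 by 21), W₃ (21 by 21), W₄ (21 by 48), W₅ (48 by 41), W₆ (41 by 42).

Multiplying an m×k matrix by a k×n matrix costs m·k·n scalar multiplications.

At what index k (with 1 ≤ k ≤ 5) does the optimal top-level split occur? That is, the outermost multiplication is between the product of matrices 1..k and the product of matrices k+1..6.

1

Adjacent pairs: W₁W₂ = 36·14·21 = 10584; W₂W₃ = 14·21·21 = 6174; W₃W₄ = 21·21·48 = 21168; W₄W₅ = 21·48·41 = 41328; W₅W₆ = 48·41·42 = 82656.
Length 3: W₁..W₃: k=1: 0+6174+36·14·21=16758; k=2: 10584+0+36·21·21=26460 → min 16758 | W₂..W₄: k=2: 0+21168+14·21·48=35280; k=3: 6174+0+14·21·48=20286 → min 20286 | W₃..W₅: k=3: 0+41328+21·21·41=59409; k=4: 21168+0+21·48·41=62496 → min 59409 | W₄..W₆: k=4: 0+82656+21·48·42=124992; k=5: 41328+0+21·41·42=77490 → min 77490.
Length 4: W₁..W₄: k=1: 0+20286+36·14·48=44478; k=2: 10584+21168+36·21·48=68040; k=3: 16758+0+36·21·48=53046 → min 44478 | W₂..W₅: k=2: 0+59409+14·21·41=71463; k=3: 6174+41328+14·21·41=59556; k=4: 20286+0+14·48·41=47838 → min 47838 | W₃..W₆: k=3: 0+77490+21·21·42=96012; k=4: 21168+82656+21·48·42=146160; k=5: 59409+0+21·41·42=95571 → min 95571.
Length 5: W₁..W₅: k=1: 0+47838+36·14·41=68502; k=2: 10584+59409+36·21·41=100989; k=3: 16758+41328+36·21·41=89082; k=4: 44478+0+36·48·41=115326 → min 68502 | W₂..W₆: k=2: 0+95571+14·21·42=107919; k=3: 6174+77490+14·21·42=96012; k=4: 20286+82656+14·48·42=131166; k=5: 47838+0+14·41·42=71946 → min 71946.
Top-level splits: k=1: (W₁..W₁)·(W₂..W₆) → 0+71946+36·14·42 = 93114; k=2: (W₁..W₂)·(W₃..W₆) → 10584+95571+36·21·42 = 137907; k=3: (W₁..W₃)·(W₄..W₆) → 16758+77490+36·21·42 = 126000; k=4: (W₁..W₄)·(W₅..W₆) → 44478+82656+36·48·42 = 199710; k=5: (W₁..W₅)·(W₆..W₆) → 68502+0+36·41·42 = 130494.
Best split is after W₁, i.e. k = 1.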